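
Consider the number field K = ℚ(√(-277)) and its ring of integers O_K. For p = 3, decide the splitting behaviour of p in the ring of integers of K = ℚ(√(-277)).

inert — (3) stays prime in O_K

-277 mod 4 = 3, hence disc K = 4·(-277) = -1108 and O_K = ℤ[√-277].
Since gcd(3, -1108) = 1 the prime 3 does not ramify.
Legendre symbol by Euler's criterion: (-277/3) ≡ (-277)^1 ≡ 2 (mod 3), i.e. (-277/3) = -1.
(-277/3) = -1, so 3 is inert.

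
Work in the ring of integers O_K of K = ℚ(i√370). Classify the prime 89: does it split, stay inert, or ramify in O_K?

-370 mod 4 = 2, hence disc K = 4·(-370) = -1480 and O_K = ℤ[√-370].
disc(K) = -1480 is not divisible by 89; 89 is unramified.
Compute (-370/89) via Euler: 75^((89-1)/2) mod 89 = 88, so (-370/89) = -1.
Legendre symbol -1 ⇒ 89 is inert.

inert — (89) stays prime in O_K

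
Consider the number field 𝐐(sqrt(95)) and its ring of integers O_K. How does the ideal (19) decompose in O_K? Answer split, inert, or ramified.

ramifies in O_K

d = 95 ≡ 3 (mod 4), so O_K = ℤ[√95] and disc(K) = 4d = 380.
Ramification test: 19 | 380. The prime 19 ramifies in K.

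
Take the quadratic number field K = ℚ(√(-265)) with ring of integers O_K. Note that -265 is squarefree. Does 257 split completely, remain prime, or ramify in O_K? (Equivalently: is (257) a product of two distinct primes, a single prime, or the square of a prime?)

-265 mod 4 = 3, hence disc K = 4·(-265) = -1060 and O_K = ℤ[√-265].
disc(K) = -1060 is not divisible by 257; 257 is unramified.
Legendre symbol by Euler's criterion: (-265/257) ≡ (-265)^128 ≡ 1 (mod 257), i.e. (-265/257) = 1.
(-265/257) = 1, so 257 splits.

splits completely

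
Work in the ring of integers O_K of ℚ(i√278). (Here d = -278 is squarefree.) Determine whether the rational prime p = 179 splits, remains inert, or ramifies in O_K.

split — (179) = 𝔭₁𝔭₂ with 𝔭₁ ≠ 𝔭₂

d = -278 ≡ 2 (mod 4), so O_K = ℤ[√-278] and disc(K) = 4d = -1112.
disc(K) = -1112 is not divisible by 179; 179 is unramified.
Euler's criterion: (-278)^89 mod 179 = 1. Thus (-278|179) = 1.
d is a quadratic residue mod p, hence 179 splits in O_K.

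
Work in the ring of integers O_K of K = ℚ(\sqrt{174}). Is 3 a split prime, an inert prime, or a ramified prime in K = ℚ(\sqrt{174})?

ramified

d = 174 ≡ 2 (mod 4), so O_K = ℤ[√174] and disc(K) = 4d = 696.
disc(K) = 696 = 3·232, so p = 3 is ramified.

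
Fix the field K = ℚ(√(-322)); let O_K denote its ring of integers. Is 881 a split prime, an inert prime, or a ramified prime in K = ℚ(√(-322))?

d = -322 ≡ 2 (mod 4), so O_K = ℤ[√-322] and disc(K) = 4d = -1288.
disc(K) = -1288 is not divisible by 881; 881 is unramified.
Euler's criterion: (-322)^440 mod 881 = 1. Thus (-322|881) = 1.
Legendre symbol 1 ⇒ 881 is split.

p splits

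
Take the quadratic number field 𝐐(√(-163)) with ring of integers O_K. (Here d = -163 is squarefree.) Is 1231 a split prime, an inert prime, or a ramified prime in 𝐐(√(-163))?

Since -163 ≡ 1 mod 4, the ring of integers is ℤ[(1+√-163)/2] with discriminant -163.
disc(K) = -163 is not divisible by 1231; 1231 is unramified.
(-163/1231) = 1068^615 mod 1231 = 1, giving Legendre symbol 1.
(-163/1231) = 1, so 1231 splits.

p splits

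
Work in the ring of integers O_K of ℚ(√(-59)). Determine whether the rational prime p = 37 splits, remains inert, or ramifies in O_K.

-59 mod 4 = 1, hence disc K = -59 and O_K = ℤ[(1+√-59)/2].
Since gcd(37, -59) = 1 the prime 37 does not ramify.
(-59/37) = 15^18 mod 37 = 36, giving Legendre symbol -1.
Legendre symbol -1 ⇒ 37 is inert.

p is inert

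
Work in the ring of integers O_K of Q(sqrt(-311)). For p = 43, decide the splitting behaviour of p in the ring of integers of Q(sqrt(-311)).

43 remains inert

d = -311 ≡ 1 (mod 4), so O_K = ℤ[(1+√-311)/2] and disc(K) = d = -311.
Since gcd(43, -311) = 1 the prime 43 does not ramify.
Compute (-311/43) via Euler: 33^((43-1)/2) mod 43 = 42, so (-311/43) = -1.
d is a non-residue mod p, hence 43 remains inert in O_K.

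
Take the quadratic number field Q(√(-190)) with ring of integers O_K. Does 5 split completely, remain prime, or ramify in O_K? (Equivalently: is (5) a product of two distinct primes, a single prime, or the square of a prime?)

d = -190 ≡ 2 (mod 4), so O_K = ℤ[√-190] and disc(K) = 4d = -760.
5 divides disc(K) = -760, so 5 ramifies.

ramifies in O_K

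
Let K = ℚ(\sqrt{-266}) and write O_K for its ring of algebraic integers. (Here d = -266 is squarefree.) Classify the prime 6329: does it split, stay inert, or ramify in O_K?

-266 mod 4 = 2, hence disc K = 4·(-266) = -1064 and O_K = ℤ[√-266].
disc(K) = -1064 is not divisible by 6329; 6329 is unramified.
Euler's criterion: (-266)^3164 mod 6329 = 6328. Thus (-266|6329) = -1.
(-266/6329) = -1, so 6329 is inert.

p is inert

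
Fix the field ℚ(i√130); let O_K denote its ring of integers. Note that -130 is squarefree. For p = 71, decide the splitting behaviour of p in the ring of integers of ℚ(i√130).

Since -130 ≢ 1 mod 4, the ring of integers is ℤ[√-130] with discriminant 4·(-130) = -520.
disc(K) = -520 is not divisible by 71; 71 is unramified.
(-130/71) = 12^35 mod 71 = 1, giving Legendre symbol 1.
d is a quadratic residue mod p, hence 71 splits in O_K.

p splits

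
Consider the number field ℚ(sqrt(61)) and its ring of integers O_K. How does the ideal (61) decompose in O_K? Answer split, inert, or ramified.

d = 61 ≡ 1 (mod 4), so O_K = ℤ[(1+√61)/2] and disc(K) = d = 61.
Ramification test: 61 | 61. The prime 61 ramifies in K.

p ramifies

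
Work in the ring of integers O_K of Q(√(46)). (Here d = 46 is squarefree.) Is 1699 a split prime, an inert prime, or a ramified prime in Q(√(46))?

Since 46 ≢ 1 mod 4, the ring of integers is ℤ[√46] with discriminant 4·46 = 184.
Since gcd(1699, 184) = 1 the prime 1699 does not ramify.
Euler's criterion: 46^849 mod 1699 = 1698. Thus (46|1699) = -1.
d is a non-residue mod p, hence 1699 remains inert in O_K.

inert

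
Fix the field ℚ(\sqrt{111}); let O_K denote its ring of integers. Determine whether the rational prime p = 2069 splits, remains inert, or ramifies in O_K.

Since 111 ≢ 1 mod 4, the ring of integers is ℤ[√111] with discriminant 4·111 = 444.
2069 ∤ 444, so 2069 is unramified.
(111/2069) = 111^1034 mod 2069 = 2068, giving Legendre symbol -1.
(111/2069) = -1, so 2069 is inert.

inert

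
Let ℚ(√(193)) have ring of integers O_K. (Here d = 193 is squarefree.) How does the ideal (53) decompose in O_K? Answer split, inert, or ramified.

inert

Since 193 ≡ 1 mod 4, the ring of integers is ℤ[(1+√193)/2] with discriminant 193.
Since gcd(53, 193) = 1 the prime 53 does not ramify.
(193/53) = 34^26 mod 53 = 52, giving Legendre symbol -1.
(193/53) = -1, so 53 is inert.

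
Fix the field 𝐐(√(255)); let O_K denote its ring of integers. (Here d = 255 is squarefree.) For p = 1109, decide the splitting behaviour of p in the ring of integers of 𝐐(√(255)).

1109 remains inert

Since 255 ≢ 1 mod 4, the ring of integers is ℤ[√255] with discriminant 4·255 = 1020.
disc(K) = 1020 is not divisible by 1109; 1109 is unramified.
Euler's criterion: 255^554 mod 1109 = 1108. Thus (255|1109) = -1.
(255/1109) = -1, so 1109 is inert.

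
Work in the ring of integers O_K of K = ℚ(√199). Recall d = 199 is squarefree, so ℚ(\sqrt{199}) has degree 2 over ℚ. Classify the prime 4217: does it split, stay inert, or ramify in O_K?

d = 199 ≡ 3 (mod 4), so O_K = ℤ[√199] and disc(K) = 4d = 796.
4217 ∤ 796, so 4217 is unramified.
(199/4217) = 199^2108 mod 4217 = 4216, giving Legendre symbol -1.
Legendre symbol -1 ⇒ 4217 is inert.

remains prime (inert)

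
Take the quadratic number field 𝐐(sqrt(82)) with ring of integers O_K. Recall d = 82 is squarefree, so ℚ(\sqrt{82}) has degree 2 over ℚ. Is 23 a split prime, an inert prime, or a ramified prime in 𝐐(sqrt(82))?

splits completely

d = 82 ≡ 2 (mod 4), so O_K = ℤ[√82] and disc(K) = 4d = 328.
Since gcd(23, 328) = 1 the prime 23 does not ramify.
Compute (82/23) via Euler: 13^((23-1)/2) mod 23 = 1, so (82/23) = 1.
d is a quadratic residue mod p, hence 23 splits in O_K.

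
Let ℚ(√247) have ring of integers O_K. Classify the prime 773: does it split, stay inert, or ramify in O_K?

247 mod 4 = 3, hence disc K = 4·247 = 988 and O_K = ℤ[√247].
773 ∤ 988, so 773 is unramified.
(247/773) = 247^386 mod 773 = 1, giving Legendre symbol 1.
d is a quadratic residue mod p, hence 773 splits in O_K.

split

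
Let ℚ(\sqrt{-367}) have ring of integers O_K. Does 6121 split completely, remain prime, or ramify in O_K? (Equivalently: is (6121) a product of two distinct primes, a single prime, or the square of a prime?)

Since -367 ≡ 1 mod 4, the ring of integers is ℤ[(1+√-367)/2] with discriminant -367.
disc(K) = -367 is not divisible by 6121; 6121 is unramified.
Compute (-367/6121) via Euler: 5754^((6121-1)/2) mod 6121 = 6120, so (-367/6121) = -1.
Legendre symbol -1 ⇒ 6121 is inert.

inert — (6121) stays prime in O_K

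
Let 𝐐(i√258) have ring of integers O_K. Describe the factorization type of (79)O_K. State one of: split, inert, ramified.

remains prime (inert)

-258 mod 4 = 2, hence disc K = 4·(-258) = -1032 and O_K = ℤ[√-258].
disc(K) = -1032 is not divisible by 79; 79 is unramified.
(-258/79) = 58^39 mod 79 = 78, giving Legendre symbol -1.
(-258/79) = -1, so 79 is inert.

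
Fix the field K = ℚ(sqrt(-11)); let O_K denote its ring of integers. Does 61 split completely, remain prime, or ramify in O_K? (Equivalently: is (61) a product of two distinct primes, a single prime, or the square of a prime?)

remains prime (inert)

d = -11 ≡ 1 (mod 4), so O_K = ℤ[(1+√-11)/2] and disc(K) = d = -11.
disc(K) = -11 is not divisible by 61; 61 is unramified.
Compute (-11/61) via Euler: 50^((61-1)/2) mod 61 = 60, so (-11/61) = -1.
Legendre symbol -1 ⇒ 61 is inert.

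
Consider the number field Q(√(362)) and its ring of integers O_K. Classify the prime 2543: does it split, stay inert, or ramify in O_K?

362 mod 4 = 2, hence disc K = 4·362 = 1448 and O_K = ℤ[√362].
Since gcd(2543, 1448) = 1 the prime 2543 does not ramify.
Euler's criterion: 362^1271 mod 2543 = 1. Thus (362|2543) = 1.
d is a quadratic residue mod p, hence 2543 splits in O_K.

split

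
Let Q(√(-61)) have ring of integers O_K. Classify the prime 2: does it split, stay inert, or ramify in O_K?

Since -61 ≢ 1 mod 4, the ring of integers is ℤ[√-61] with discriminant 4·(-61) = -244.
disc(K) = -244 = 2·(-122), so p = 2 is ramified.

2 is ramified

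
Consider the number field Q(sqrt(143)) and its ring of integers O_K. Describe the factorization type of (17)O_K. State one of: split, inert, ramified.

inert

143 mod 4 = 3, hence disc K = 4·143 = 572 and O_K = ℤ[√143].
17 ∤ 572, so 17 is unramified.
Euler's criterion: 143^8 mod 17 = 16. Thus (143|17) = -1.
d is a non-residue mod p, hence 17 remains inert in O_K.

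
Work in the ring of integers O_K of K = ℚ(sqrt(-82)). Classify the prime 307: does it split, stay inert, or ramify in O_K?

d = -82 ≡ 2 (mod 4), so O_K = ℤ[√-82] and disc(K) = 4d = -328.
307 ∤ -328, so 307 is unramified.
Legendre symbol by Euler's criterion: (-82/307) ≡ (-82)^153 ≡ 1 (mod 307), i.e. (-82/307) = 1.
(-82/307) = 1, so 307 splits.

split — (307) = 𝔭₁𝔭₂ with 𝔭₁ ≠ 𝔭₂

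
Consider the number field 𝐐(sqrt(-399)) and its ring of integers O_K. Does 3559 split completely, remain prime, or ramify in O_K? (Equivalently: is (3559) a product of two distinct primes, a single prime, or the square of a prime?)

inert

Since -399 ≡ 1 mod 4, the ring of integers is ℤ[(1+√-399)/2] with discriminant -399.
3559 ∤ -399, so 3559 is unramified.
Legendre symbol by Euler's criterion: (-399/3559) ≡ (-399)^1779 ≡ 3558 (mod 3559), i.e. (-399/3559) = -1.
Legendre symbol -1 ⇒ 3559 is inert.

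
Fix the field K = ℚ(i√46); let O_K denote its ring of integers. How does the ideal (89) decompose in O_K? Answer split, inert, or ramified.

d = -46 ≡ 2 (mod 4), so O_K = ℤ[√-46] and disc(K) = 4d = -184.
89 ∤ -184, so 89 is unramified.
Euler's criterion: (-46)^44 mod 89 = 88. Thus (-46|89) = -1.
(-46/89) = -1, so 89 is inert.

remains prime (inert)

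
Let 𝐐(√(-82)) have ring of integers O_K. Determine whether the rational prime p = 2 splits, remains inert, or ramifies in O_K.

p ramifies

Since -82 ≢ 1 mod 4, the ring of integers is ℤ[√-82] with discriminant 4·(-82) = -328.
disc(K) = -328 = 2·(-164), so p = 2 is ramified.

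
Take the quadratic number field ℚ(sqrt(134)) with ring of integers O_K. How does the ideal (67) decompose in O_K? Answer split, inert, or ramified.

ramified

Since 134 ≢ 1 mod 4, the ring of integers is ℤ[√134] with discriminant 4·134 = 536.
Ramification test: 67 | 536. The prime 67 ramifies in K.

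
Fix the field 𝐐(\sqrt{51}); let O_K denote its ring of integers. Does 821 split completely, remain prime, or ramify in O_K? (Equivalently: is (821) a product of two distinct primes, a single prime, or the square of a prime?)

p splits

51 mod 4 = 3, hence disc K = 4·51 = 204 and O_K = ℤ[√51].
Since gcd(821, 204) = 1 the prime 821 does not ramify.
(51/821) = 51^410 mod 821 = 1, giving Legendre symbol 1.
(51/821) = 1, so 821 splits.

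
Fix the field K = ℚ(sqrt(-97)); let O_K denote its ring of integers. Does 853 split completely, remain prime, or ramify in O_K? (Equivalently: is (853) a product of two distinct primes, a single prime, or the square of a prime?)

d = -97 ≡ 3 (mod 4), so O_K = ℤ[√-97] and disc(K) = 4d = -388.
853 ∤ -388, so 853 is unramified.
Euler's criterion: (-97)^426 mod 853 = 852. Thus (-97|853) = -1.
d is a non-residue mod p, hence 853 remains inert in O_K.

remains prime (inert)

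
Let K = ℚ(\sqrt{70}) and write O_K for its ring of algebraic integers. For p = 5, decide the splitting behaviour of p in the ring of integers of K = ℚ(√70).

p ramifies

70 mod 4 = 2, hence disc K = 4·70 = 280 and O_K = ℤ[√70].
disc(K) = 280 = 5·56, so p = 5 is ramified.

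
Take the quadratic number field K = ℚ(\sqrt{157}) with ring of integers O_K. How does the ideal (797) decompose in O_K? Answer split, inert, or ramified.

p splits

157 mod 4 = 1, hence disc K = 157 and O_K = ℤ[(1+√157)/2].
Since gcd(797, 157) = 1 the prime 797 does not ramify.
Legendre symbol by Euler's criterion: (157/797) ≡ 157^398 ≡ 1 (mod 797), i.e. (157/797) = 1.
(157/797) = 1, so 797 splits.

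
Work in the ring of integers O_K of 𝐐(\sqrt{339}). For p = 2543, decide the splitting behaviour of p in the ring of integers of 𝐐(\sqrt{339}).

d = 339 ≡ 3 (mod 4), so O_K = ℤ[√339] and disc(K) = 4d = 1356.
disc(K) = 1356 is not divisible by 2543; 2543 is unramified.
Euler's criterion: 339^1271 mod 2543 = 1. Thus (339|2543) = 1.
Legendre symbol 1 ⇒ 2543 is split.

splits completely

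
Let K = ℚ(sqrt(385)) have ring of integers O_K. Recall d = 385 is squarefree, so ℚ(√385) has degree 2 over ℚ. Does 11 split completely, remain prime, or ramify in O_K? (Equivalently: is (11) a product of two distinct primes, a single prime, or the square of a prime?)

385 mod 4 = 1, hence disc K = 385 and O_K = ℤ[(1+√385)/2].
disc(K) = 385 = 11·35, so p = 11 is ramified.

11 is ramified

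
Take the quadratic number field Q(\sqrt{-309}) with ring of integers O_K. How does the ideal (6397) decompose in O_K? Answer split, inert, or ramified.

6397 remains inert

Since -309 ≢ 1 mod 4, the ring of integers is ℤ[√-309] with discriminant 4·(-309) = -1236.
disc(K) = -1236 is not divisible by 6397; 6397 is unramified.
Euler's criterion: (-309)^3198 mod 6397 = 6396. Thus (-309|6397) = -1.
d is a non-residue mod p, hence 6397 remains inert in O_K.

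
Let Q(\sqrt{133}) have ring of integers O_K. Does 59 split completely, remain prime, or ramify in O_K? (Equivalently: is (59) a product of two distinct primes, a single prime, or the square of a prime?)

d = 133 ≡ 1 (mod 4), so O_K = ℤ[(1+√133)/2] and disc(K) = d = 133.
59 ∤ 133, so 59 is unramified.
(133/59) = 15^29 mod 59 = 1, giving Legendre symbol 1.
(133/59) = 1, so 59 splits.

splits completely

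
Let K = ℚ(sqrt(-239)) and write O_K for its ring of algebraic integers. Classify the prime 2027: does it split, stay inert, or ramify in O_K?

p is inert

d = -239 ≡ 1 (mod 4), so O_K = ℤ[(1+√-239)/2] and disc(K) = d = -239.
disc(K) = -239 is not divisible by 2027; 2027 is unramified.
(-239/2027) = 1788^1013 mod 2027 = 2026, giving Legendre symbol -1.
(-239/2027) = -1, so 2027 is inert.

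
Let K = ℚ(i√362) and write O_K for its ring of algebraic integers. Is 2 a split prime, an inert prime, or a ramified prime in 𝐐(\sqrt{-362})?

p ramifies

d = -362 ≡ 2 (mod 4), so O_K = ℤ[√-362] and disc(K) = 4d = -1448.
Ramification test: 2 | -1448. The prime 2 ramifies in K.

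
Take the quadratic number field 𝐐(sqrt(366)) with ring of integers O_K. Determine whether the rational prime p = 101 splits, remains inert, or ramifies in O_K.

Since 366 ≢ 1 mod 4, the ring of integers is ℤ[√366] with discriminant 4·366 = 1464.
Since gcd(101, 1464) = 1 the prime 101 does not ramify.
(366/101) = 63^50 mod 101 = 100, giving Legendre symbol -1.
(366/101) = -1, so 101 is inert.

inert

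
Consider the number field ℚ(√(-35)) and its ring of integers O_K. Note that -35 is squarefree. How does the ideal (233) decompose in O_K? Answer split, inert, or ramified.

inert

d = -35 ≡ 1 (mod 4), so O_K = ℤ[(1+√-35)/2] and disc(K) = d = -35.
Since gcd(233, -35) = 1 the prime 233 does not ramify.
Compute (-35/233) via Euler: 198^((233-1)/2) mod 233 = 232, so (-35/233) = -1.
(-35/233) = -1, so 233 is inert.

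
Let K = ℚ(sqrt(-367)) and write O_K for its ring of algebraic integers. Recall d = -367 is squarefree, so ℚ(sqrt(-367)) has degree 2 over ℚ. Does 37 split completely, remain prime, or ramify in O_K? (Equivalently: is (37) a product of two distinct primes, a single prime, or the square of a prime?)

splits completely

Since -367 ≡ 1 mod 4, the ring of integers is ℤ[(1+√-367)/2] with discriminant -367.
37 ∤ -367, so 37 is unramified.
(-367/37) = 3^18 mod 37 = 1, giving Legendre symbol 1.
(-367/37) = 1, so 37 splits.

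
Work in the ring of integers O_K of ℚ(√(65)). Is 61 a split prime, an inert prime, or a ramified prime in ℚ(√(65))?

61 splits in O_K

Since 65 ≡ 1 mod 4, the ring of integers is ℤ[(1+√65)/2] with discriminant 65.
disc(K) = 65 is not divisible by 61; 61 is unramified.
(65/61) = 4^30 mod 61 = 1, giving Legendre symbol 1.
Legendre symbol 1 ⇒ 61 is split.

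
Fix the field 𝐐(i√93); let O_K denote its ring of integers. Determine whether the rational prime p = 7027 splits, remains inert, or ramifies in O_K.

7027 splits in O_K

d = -93 ≡ 3 (mod 4), so O_K = ℤ[√-93] and disc(K) = 4d = -372.
disc(K) = -372 is not divisible by 7027; 7027 is unramified.
Legendre symbol by Euler's criterion: (-93/7027) ≡ (-93)^3513 ≡ 1 (mod 7027), i.e. (-93/7027) = 1.
Legendre symbol 1 ⇒ 7027 is split.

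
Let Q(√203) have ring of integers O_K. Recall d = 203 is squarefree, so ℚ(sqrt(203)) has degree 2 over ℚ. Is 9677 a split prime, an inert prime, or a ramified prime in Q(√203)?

d = 203 ≡ 3 (mod 4), so O_K = ℤ[√203] and disc(K) = 4d = 812.
disc(K) = 812 is not divisible by 9677; 9677 is unramified.
(203/9677) = 203^4838 mod 9677 = 9676, giving Legendre symbol -1.
d is a non-residue mod p, hence 9677 remains inert in O_K.

inert — (9677) stays prime in O_K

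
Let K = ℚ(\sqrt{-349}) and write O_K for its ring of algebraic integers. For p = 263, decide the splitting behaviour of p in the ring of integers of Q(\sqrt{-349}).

Since -349 ≢ 1 mod 4, the ring of integers is ℤ[√-349] with discriminant 4·(-349) = -1396.
263 ∤ -1396, so 263 is unramified.
Legendre symbol by Euler's criterion: (-349/263) ≡ (-349)^131 ≡ 262 (mod 263), i.e. (-349/263) = -1.
(-349/263) = -1, so 263 is inert.

remains prime (inert)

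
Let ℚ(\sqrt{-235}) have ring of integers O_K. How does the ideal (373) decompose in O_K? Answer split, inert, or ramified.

split — (373) = 𝔭₁𝔭₂ with 𝔭₁ ≠ 𝔭₂

-235 mod 4 = 1, hence disc K = -235 and O_K = ℤ[(1+√-235)/2].
Since gcd(373, -235) = 1 the prime 373 does not ramify.
Euler's criterion: (-235)^186 mod 373 = 1. Thus (-235|373) = 1.
(-235/373) = 1, so 373 splits.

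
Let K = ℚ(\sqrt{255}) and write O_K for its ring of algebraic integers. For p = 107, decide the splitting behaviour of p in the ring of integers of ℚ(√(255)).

107 splits in O_K

d = 255 ≡ 3 (mod 4), so O_K = ℤ[√255] and disc(K) = 4d = 1020.
disc(K) = 1020 is not divisible by 107; 107 is unramified.
(255/107) = 41^53 mod 107 = 1, giving Legendre symbol 1.
(255/107) = 1, so 107 splits.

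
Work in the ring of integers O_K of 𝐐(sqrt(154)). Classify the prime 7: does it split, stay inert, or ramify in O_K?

154 mod 4 = 2, hence disc K = 4·154 = 616 and O_K = ℤ[√154].
7 divides disc(K) = 616, so 7 ramifies.

ramified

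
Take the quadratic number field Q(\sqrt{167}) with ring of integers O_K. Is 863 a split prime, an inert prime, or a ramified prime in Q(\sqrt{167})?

167 mod 4 = 3, hence disc K = 4·167 = 668 and O_K = ℤ[√167].
disc(K) = 668 is not divisible by 863; 863 is unramified.
Compute (167/863) via Euler: 167^((863-1)/2) mod 863 = 862, so (167/863) = -1.
(167/863) = -1, so 863 is inert.

remains prime (inert)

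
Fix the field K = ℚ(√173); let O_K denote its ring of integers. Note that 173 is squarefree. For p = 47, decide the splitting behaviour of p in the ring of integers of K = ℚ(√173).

47 splits in O_K

d = 173 ≡ 1 (mod 4), so O_K = ℤ[(1+√173)/2] and disc(K) = d = 173.
47 ∤ 173, so 47 is unramified.
Euler's criterion: 173^23 mod 47 = 1. Thus (173|47) = 1.
Legendre symbol 1 ⇒ 47 is split.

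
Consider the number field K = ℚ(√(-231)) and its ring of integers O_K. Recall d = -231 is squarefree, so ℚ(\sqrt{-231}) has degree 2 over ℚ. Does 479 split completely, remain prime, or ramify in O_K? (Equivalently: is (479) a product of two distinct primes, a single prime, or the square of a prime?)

479 remains inert

-231 mod 4 = 1, hence disc K = -231 and O_K = ℤ[(1+√-231)/2].
disc(K) = -231 is not divisible by 479; 479 is unramified.
Legendre symbol by Euler's criterion: (-231/479) ≡ (-231)^239 ≡ 478 (mod 479), i.e. (-231/479) = -1.
(-231/479) = -1, so 479 is inert.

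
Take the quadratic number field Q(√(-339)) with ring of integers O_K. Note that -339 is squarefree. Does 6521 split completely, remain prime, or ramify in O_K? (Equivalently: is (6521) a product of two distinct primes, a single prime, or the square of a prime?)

-339 mod 4 = 1, hence disc K = -339 and O_K = ℤ[(1+√-339)/2].
disc(K) = -339 is not divisible by 6521; 6521 is unramified.
Legendre symbol by Euler's criterion: (-339/6521) ≡ (-339)^3260 ≡ 1 (mod 6521), i.e. (-339/6521) = 1.
d is a quadratic residue mod p, hence 6521 splits in O_K.

split — (6521) = 𝔭₁𝔭₂ with 𝔭₁ ≠ 𝔭₂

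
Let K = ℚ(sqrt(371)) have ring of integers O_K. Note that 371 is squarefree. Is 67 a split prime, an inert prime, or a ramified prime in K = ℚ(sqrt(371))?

67 splits in O_K

Since 371 ≢ 1 mod 4, the ring of integers is ℤ[√371] with discriminant 4·371 = 1484.
disc(K) = 1484 is not divisible by 67; 67 is unramified.
Compute (371/67) via Euler: 36^((67-1)/2) mod 67 = 1, so (371/67) = 1.
(371/67) = 1, so 67 splits.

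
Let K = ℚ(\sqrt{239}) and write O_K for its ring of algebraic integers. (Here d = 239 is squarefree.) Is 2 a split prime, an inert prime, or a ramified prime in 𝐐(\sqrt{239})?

ramified — (2) = 𝔭²

d = 239 ≡ 3 (mod 4), so O_K = ℤ[√239] and disc(K) = 4d = 956.
2 divides disc(K) = 956, so 2 ramifies.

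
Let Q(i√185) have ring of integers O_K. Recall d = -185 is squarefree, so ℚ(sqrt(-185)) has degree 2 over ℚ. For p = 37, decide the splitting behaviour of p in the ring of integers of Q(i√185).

d = -185 ≡ 3 (mod 4), so O_K = ℤ[√-185] and disc(K) = 4d = -740.
Ramification test: 37 | -740. The prime 37 ramifies in K.

ramified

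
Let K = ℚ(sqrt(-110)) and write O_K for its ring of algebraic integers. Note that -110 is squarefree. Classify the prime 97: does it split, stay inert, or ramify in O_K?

97 remains inert

Since -110 ≢ 1 mod 4, the ring of integers is ℤ[√-110] with discriminant 4·(-110) = -440.
disc(K) = -440 is not divisible by 97; 97 is unramified.
Euler's criterion: (-110)^48 mod 97 = 96. Thus (-110|97) = -1.
Legendre symbol -1 ⇒ 97 is inert.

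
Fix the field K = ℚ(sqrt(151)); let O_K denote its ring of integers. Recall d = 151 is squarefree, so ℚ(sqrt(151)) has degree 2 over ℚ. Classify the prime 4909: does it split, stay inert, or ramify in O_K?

151 mod 4 = 3, hence disc K = 4·151 = 604 and O_K = ℤ[√151].
4909 ∤ 604, so 4909 is unramified.
Euler's criterion: 151^2454 mod 4909 = 4908. Thus (151|4909) = -1.
Legendre symbol -1 ⇒ 4909 is inert.

4909 remains inert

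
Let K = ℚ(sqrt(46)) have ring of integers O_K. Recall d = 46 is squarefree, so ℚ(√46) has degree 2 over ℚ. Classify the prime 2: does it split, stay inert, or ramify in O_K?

ramified — (2) = 𝔭²

d = 46 ≡ 2 (mod 4), so O_K = ℤ[√46] and disc(K) = 4d = 184.
Ramification test: 2 | 184. The prime 2 ramifies in K.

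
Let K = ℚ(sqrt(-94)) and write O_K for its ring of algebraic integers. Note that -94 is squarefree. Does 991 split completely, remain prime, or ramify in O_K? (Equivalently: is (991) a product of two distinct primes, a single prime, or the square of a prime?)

-94 mod 4 = 2, hence disc K = 4·(-94) = -376 and O_K = ℤ[√-94].
disc(K) = -376 is not divisible by 991; 991 is unramified.
(-94/991) = 897^495 mod 991 = 1, giving Legendre symbol 1.
(-94/991) = 1, so 991 splits.

split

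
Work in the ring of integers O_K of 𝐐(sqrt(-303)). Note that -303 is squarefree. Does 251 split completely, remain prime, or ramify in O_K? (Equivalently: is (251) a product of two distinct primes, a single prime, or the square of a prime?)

Since -303 ≡ 1 mod 4, the ring of integers is ℤ[(1+√-303)/2] with discriminant -303.
disc(K) = -303 is not divisible by 251; 251 is unramified.
Euler's criterion: (-303)^125 mod 251 = 250. Thus (-303|251) = -1.
Legendre symbol -1 ⇒ 251 is inert.

inert — (251) stays prime in O_K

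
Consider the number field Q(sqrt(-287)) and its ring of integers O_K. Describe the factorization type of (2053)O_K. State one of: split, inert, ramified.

p is inert

-287 mod 4 = 1, hence disc K = -287 and O_K = ℤ[(1+√-287)/2].
2053 ∤ -287, so 2053 is unramified.
Legendre symbol by Euler's criterion: (-287/2053) ≡ (-287)^1026 ≡ 2052 (mod 2053), i.e. (-287/2053) = -1.
(-287/2053) = -1, so 2053 is inert.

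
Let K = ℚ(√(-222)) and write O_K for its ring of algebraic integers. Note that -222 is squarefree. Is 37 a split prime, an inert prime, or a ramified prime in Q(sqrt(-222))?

-222 mod 4 = 2, hence disc K = 4·(-222) = -888 and O_K = ℤ[√-222].
37 divides disc(K) = -888, so 37 ramifies.

ramified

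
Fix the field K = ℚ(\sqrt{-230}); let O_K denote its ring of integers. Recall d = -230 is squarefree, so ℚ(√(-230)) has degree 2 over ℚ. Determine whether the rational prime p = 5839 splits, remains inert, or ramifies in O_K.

inert — (5839) stays prime in O_K

-230 mod 4 = 2, hence disc K = 4·(-230) = -920 and O_K = ℤ[√-230].
Since gcd(5839, -920) = 1 the prime 5839 does not ramify.
Euler's criterion: (-230)^2919 mod 5839 = 5838. Thus (-230|5839) = -1.
(-230/5839) = -1, so 5839 is inert.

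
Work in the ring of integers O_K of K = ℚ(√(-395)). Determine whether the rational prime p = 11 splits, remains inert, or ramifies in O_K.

-395 mod 4 = 1, hence disc K = -395 and O_K = ℤ[(1+√-395)/2].
disc(K) = -395 is not divisible by 11; 11 is unramified.
Legendre symbol by Euler's criterion: (-395/11) ≡ (-395)^5 ≡ 1 (mod 11), i.e. (-395/11) = 1.
Legendre symbol 1 ⇒ 11 is split.

p splits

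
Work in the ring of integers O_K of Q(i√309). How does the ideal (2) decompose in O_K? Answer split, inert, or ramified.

p ramifies

d = -309 ≡ 3 (mod 4), so O_K = ℤ[√-309] and disc(K) = 4d = -1236.
2 divides disc(K) = -1236, so 2 ramifies.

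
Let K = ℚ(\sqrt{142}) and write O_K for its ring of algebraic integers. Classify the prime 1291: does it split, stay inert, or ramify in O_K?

Since 142 ≢ 1 mod 4, the ring of integers is ℤ[√142] with discriminant 4·142 = 568.
disc(K) = 568 is not divisible by 1291; 1291 is unramified.
Legendre symbol by Euler's criterion: (142/1291) ≡ 142^645 ≡ 1290 (mod 1291), i.e. (142/1291) = -1.
Legendre symbol -1 ⇒ 1291 is inert.

inert — (1291) stays prime in O_K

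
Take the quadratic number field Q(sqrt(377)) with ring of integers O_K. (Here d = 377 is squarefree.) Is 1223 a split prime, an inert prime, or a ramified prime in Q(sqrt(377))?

377 mod 4 = 1, hence disc K = 377 and O_K = ℤ[(1+√377)/2].
Since gcd(1223, 377) = 1 the prime 1223 does not ramify.
(377/1223) = 377^611 mod 1223 = 1, giving Legendre symbol 1.
(377/1223) = 1, so 1223 splits.

1223 splits in O_K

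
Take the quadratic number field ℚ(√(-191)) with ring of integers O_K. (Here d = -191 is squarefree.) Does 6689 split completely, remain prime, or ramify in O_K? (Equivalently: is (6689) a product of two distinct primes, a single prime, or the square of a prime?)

-191 mod 4 = 1, hence disc K = -191 and O_K = ℤ[(1+√-191)/2].
6689 ∤ -191, so 6689 is unramified.
(-191/6689) = 6498^3344 mod 6689 = 1, giving Legendre symbol 1.
Legendre symbol 1 ⇒ 6689 is split.

p splits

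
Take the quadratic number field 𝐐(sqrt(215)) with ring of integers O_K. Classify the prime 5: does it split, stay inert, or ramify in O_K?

d = 215 ≡ 3 (mod 4), so O_K = ℤ[√215] and disc(K) = 4d = 860.
disc(K) = 860 = 5·172, so p = 5 is ramified.

ramifies in O_K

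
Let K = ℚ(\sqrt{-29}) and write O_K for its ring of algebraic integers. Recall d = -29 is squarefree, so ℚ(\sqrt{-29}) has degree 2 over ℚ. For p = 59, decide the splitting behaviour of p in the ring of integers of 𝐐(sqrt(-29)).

remains prime (inert)

-29 mod 4 = 3, hence disc K = 4·(-29) = -116 and O_K = ℤ[√-29].
59 ∤ -116, so 59 is unramified.
Euler's criterion: (-29)^29 mod 59 = 58. Thus (-29|59) = -1.
(-29/59) = -1, so 59 is inert.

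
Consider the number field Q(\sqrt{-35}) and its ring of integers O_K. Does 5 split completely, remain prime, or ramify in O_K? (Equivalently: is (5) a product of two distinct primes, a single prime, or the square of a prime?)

d = -35 ≡ 1 (mod 4), so O_K = ℤ[(1+√-35)/2] and disc(K) = d = -35.
5 divides disc(K) = -35, so 5 ramifies.

ramified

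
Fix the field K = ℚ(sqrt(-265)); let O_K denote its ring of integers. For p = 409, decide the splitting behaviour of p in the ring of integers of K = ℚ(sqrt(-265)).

Since -265 ≢ 1 mod 4, the ring of integers is ℤ[√-265] with discriminant 4·(-265) = -1060.
409 ∤ -1060, so 409 is unramified.
(-265/409) = 144^204 mod 409 = 1, giving Legendre symbol 1.
Legendre symbol 1 ⇒ 409 is split.

split — (409) = 𝔭₁𝔭₂ with 𝔭₁ ≠ 𝔭₂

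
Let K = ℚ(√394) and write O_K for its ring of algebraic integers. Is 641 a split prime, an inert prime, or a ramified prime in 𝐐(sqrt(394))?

394 mod 4 = 2, hence disc K = 4·394 = 1576 and O_K = ℤ[√394].
Since gcd(641, 1576) = 1 the prime 641 does not ramify.
Legendre symbol by Euler's criterion: (394/641) ≡ 394^320 ≡ 640 (mod 641), i.e. (394/641) = -1.
d is a non-residue mod p, hence 641 remains inert in O_K.

inert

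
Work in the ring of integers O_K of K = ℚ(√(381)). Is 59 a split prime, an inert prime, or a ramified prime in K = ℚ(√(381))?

d = 381 ≡ 1 (mod 4), so O_K = ℤ[(1+√381)/2] and disc(K) = d = 381.
disc(K) = 381 is not divisible by 59; 59 is unramified.
Euler's criterion: 381^29 mod 59 = 1. Thus (381|59) = 1.
d is a quadratic residue mod p, hence 59 splits in O_K.

p splits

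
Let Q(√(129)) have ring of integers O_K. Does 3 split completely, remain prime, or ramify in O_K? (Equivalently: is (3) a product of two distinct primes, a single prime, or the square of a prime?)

d = 129 ≡ 1 (mod 4), so O_K = ℤ[(1+√129)/2] and disc(K) = d = 129.
3 divides disc(K) = 129, so 3 ramifies.

ramifies in O_K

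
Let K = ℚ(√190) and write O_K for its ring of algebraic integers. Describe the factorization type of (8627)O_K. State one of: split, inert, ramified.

d = 190 ≡ 2 (mod 4), so O_K = ℤ[√190] and disc(K) = 4d = 760.
disc(K) = 760 is not divisible by 8627; 8627 is unramified.
Compute (190/8627) via Euler: 190^((8627-1)/2) mod 8627 = 8626, so (190/8627) = -1.
Legendre symbol -1 ⇒ 8627 is inert.

p is inert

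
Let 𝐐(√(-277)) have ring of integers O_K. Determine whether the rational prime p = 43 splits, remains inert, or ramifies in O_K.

Since -277 ≢ 1 mod 4, the ring of integers is ℤ[√-277] with discriminant 4·(-277) = -1108.
disc(K) = -1108 is not divisible by 43; 43 is unramified.
Euler's criterion: (-277)^21 mod 43 = 1. Thus (-277|43) = 1.
d is a quadratic residue mod p, hence 43 splits in O_K.

split — (43) = 𝔭₁𝔭₂ with 𝔭₁ ≠ 𝔭₂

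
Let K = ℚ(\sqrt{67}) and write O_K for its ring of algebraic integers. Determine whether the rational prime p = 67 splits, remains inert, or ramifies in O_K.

p ramifies

67 mod 4 = 3, hence disc K = 4·67 = 268 and O_K = ℤ[√67].
disc(K) = 268 = 67·4, so p = 67 is ramified.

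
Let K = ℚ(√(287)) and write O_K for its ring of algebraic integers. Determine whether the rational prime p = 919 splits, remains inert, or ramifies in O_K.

d = 287 ≡ 3 (mod 4), so O_K = ℤ[√287] and disc(K) = 4d = 1148.
disc(K) = 1148 is not divisible by 919; 919 is unramified.
(287/919) = 287^459 mod 919 = 1, giving Legendre symbol 1.
Legendre symbol 1 ⇒ 919 is split.

split — (919) = 𝔭₁𝔭₂ with 𝔭₁ ≠ 𝔭₂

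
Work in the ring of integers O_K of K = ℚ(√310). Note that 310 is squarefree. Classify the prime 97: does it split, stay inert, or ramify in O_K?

310 mod 4 = 2, hence disc K = 4·310 = 1240 and O_K = ℤ[√310].
Since gcd(97, 1240) = 1 the prime 97 does not ramify.
(310/97) = 19^48 mod 97 = 96, giving Legendre symbol -1.
Legendre symbol -1 ⇒ 97 is inert.

remains prime (inert)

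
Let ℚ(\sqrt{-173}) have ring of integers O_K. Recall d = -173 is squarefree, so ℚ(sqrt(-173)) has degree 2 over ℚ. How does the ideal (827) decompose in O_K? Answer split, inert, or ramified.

inert — (827) stays prime in O_K

d = -173 ≡ 3 (mod 4), so O_K = ℤ[√-173] and disc(K) = 4d = -692.
827 ∤ -692, so 827 is unramified.
Euler's criterion: (-173)^413 mod 827 = 826. Thus (-173|827) = -1.
Legendre symbol -1 ⇒ 827 is inert.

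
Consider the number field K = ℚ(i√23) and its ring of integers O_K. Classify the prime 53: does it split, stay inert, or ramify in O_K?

53 remains inert

-23 mod 4 = 1, hence disc K = -23 and O_K = ℤ[(1+√-23)/2].
53 ∤ -23, so 53 is unramified.
Legendre symbol by Euler's criterion: (-23/53) ≡ (-23)^26 ≡ 52 (mod 53), i.e. (-23/53) = -1.
Legendre symbol -1 ⇒ 53 is inert.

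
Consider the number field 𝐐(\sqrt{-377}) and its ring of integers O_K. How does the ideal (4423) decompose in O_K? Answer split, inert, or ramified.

split

-377 mod 4 = 3, hence disc K = 4·(-377) = -1508 and O_K = ℤ[√-377].
disc(K) = -1508 is not divisible by 4423; 4423 is unramified.
(-377/4423) = 4046^2211 mod 4423 = 1, giving Legendre symbol 1.
d is a quadratic residue mod p, hence 4423 splits in O_K.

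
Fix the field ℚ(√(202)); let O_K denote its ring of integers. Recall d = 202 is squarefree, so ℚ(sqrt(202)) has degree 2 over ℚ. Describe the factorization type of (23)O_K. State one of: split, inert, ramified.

202 mod 4 = 2, hence disc K = 4·202 = 808 and O_K = ℤ[√202].
Since gcd(23, 808) = 1 the prime 23 does not ramify.
Legendre symbol by Euler's criterion: (202/23) ≡ 202^11 ≡ 1 (mod 23), i.e. (202/23) = 1.
(202/23) = 1, so 23 splits.

23 splits in O_K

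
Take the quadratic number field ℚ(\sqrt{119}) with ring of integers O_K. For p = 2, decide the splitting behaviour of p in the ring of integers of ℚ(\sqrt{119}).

ramified — (2) = 𝔭²

Since 119 ≢ 1 mod 4, the ring of integers is ℤ[√119] with discriminant 4·119 = 476.
Ramification test: 2 | 476. The prime 2 ramifies in K.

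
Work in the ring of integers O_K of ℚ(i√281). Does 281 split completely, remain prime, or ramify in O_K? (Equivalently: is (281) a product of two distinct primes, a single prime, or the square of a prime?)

ramified — (281) = 𝔭²

-281 mod 4 = 3, hence disc K = 4·(-281) = -1124 and O_K = ℤ[√-281].
Ramification test: 281 | -1124. The prime 281 ramifies in K.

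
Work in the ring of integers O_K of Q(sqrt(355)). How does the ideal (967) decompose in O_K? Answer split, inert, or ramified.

967 remains inert

355 mod 4 = 3, hence disc K = 4·355 = 1420 and O_K = ℤ[√355].
Since gcd(967, 1420) = 1 the prime 967 does not ramify.
Euler's criterion: 355^483 mod 967 = 966. Thus (355|967) = -1.
(355/967) = -1, so 967 is inert.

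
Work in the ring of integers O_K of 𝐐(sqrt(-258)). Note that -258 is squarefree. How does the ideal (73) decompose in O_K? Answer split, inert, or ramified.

73 remains inert

-258 mod 4 = 2, hence disc K = 4·(-258) = -1032 and O_K = ℤ[√-258].
Since gcd(73, -1032) = 1 the prime 73 does not ramify.
Legendre symbol by Euler's criterion: (-258/73) ≡ (-258)^36 ≡ 72 (mod 73), i.e. (-258/73) = -1.
(-258/73) = -1, so 73 is inert.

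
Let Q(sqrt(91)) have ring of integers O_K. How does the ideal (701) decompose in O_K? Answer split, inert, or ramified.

Since 91 ≢ 1 mod 4, the ring of integers is ℤ[√91] with discriminant 4·91 = 364.
701 ∤ 364, so 701 is unramified.
(91/701) = 91^350 mod 701 = 1, giving Legendre symbol 1.
Legendre symbol 1 ⇒ 701 is split.

splits completely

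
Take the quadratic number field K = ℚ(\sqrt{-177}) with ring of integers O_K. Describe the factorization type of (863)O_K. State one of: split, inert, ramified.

d = -177 ≡ 3 (mod 4), so O_K = ℤ[√-177] and disc(K) = 4d = -708.
Since gcd(863, -708) = 1 the prime 863 does not ramify.
Legendre symbol by Euler's criterion: (-177/863) ≡ (-177)^431 ≡ 862 (mod 863), i.e. (-177/863) = -1.
d is a non-residue mod p, hence 863 remains inert in O_K.

863 remains inert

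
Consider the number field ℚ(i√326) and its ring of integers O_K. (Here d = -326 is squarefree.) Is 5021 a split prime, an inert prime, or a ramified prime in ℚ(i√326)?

inert

d = -326 ≡ 2 (mod 4), so O_K = ℤ[√-326] and disc(K) = 4d = -1304.
disc(K) = -1304 is not divisible by 5021; 5021 is unramified.
Compute (-326/5021) via Euler: 4695^((5021-1)/2) mod 5021 = 5020, so (-326/5021) = -1.
(-326/5021) = -1, so 5021 is inert.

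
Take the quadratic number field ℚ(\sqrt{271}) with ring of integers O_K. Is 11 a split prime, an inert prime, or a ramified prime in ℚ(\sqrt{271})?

d = 271 ≡ 3 (mod 4), so O_K = ℤ[√271] and disc(K) = 4d = 1084.
Since gcd(11, 1084) = 1 the prime 11 does not ramify.
Compute (271/11) via Euler: 7^((11-1)/2) mod 11 = 10, so (271/11) = -1.
Legendre symbol -1 ⇒ 11 is inert.

11 remains inert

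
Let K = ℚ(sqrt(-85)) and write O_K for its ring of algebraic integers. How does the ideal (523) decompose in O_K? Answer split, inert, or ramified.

d = -85 ≡ 3 (mod 4), so O_K = ℤ[√-85] and disc(K) = 4d = -340.
Since gcd(523, -340) = 1 the prime 523 does not ramify.
(-85/523) = 438^261 mod 523 = 1, giving Legendre symbol 1.
(-85/523) = 1, so 523 splits.

splits completely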